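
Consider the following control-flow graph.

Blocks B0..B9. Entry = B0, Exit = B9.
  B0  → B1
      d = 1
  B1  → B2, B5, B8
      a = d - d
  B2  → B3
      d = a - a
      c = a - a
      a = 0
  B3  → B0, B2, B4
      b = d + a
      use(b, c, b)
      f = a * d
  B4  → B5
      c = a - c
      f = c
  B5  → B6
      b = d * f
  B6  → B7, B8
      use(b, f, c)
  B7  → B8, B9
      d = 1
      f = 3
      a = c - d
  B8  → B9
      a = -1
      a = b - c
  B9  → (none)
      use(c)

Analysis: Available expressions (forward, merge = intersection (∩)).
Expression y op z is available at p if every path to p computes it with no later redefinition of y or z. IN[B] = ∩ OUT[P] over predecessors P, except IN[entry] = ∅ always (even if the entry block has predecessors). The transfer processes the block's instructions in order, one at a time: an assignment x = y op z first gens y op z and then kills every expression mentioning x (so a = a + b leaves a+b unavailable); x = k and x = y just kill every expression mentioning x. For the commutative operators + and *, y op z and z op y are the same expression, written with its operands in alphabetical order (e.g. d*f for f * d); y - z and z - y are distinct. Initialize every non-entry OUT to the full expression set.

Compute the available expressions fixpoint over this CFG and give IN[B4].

Fixpoint table:
  B0:  IN={}  OUT={}
  B1:  IN={}  OUT={d-d}
  B2:  IN={}  OUT={}
  B3:  IN={}  OUT={a*d, a+d}
  B4:  IN={a*d, a+d}  OUT={a*d, a+d}
  B5:  IN={}  OUT={d*f}
  B6:  IN={d*f}  OUT={d*f}
  B7:  IN={d*f}  OUT={c-d}
  B8:  IN={}  OUT={b-c}
  B9:  IN={}  OUT={}

Merge at B4: IN[B4] = OUT[B3] = {a*d, a+d}

Answer: {a*d, a+d}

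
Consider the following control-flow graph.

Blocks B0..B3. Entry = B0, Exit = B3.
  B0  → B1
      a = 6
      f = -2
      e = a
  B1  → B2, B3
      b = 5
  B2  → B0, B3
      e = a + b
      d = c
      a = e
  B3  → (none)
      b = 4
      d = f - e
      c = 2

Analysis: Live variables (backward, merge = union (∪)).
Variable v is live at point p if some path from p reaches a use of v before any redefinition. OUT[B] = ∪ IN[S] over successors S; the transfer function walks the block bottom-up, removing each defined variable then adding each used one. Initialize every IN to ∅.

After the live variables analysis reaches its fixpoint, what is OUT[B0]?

Answer: {a, c, e, f}

Working:
Fixpoint table:
  B0: | IN={c} | OUT={a, c, e, f}
  B1: | IN={a, c, e, f} | OUT={a, b, c, e, f}
  B2: | IN={a, b, c, f} | OUT={c, e, f}
  B3: | IN={e, f} | OUT={}

Merge at B0: OUT[B0] = IN[B1] = {a, c, e, f}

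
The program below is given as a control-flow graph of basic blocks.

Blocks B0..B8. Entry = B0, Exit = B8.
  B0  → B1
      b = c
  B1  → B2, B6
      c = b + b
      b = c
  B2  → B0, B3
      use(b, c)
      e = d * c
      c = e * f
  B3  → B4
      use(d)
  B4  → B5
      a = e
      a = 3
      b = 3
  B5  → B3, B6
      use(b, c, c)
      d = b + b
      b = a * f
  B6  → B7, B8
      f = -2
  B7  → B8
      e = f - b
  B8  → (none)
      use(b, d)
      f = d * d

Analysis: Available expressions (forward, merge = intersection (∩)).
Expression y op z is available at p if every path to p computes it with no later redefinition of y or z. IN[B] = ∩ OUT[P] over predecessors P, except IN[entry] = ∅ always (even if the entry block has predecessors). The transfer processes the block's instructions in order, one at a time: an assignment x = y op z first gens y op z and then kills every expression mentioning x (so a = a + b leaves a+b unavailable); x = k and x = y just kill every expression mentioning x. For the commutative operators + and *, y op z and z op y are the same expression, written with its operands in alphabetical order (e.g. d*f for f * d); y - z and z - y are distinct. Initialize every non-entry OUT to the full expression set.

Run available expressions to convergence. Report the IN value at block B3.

Per-block solution:
  B0: | IN={} | OUT={}
  B1: | IN={} | OUT={}
  B2: | IN={} | OUT={e*f}
  B3: | IN={e*f} | OUT={e*f}
  B4: | IN={e*f} | OUT={e*f}
  B5: | IN={e*f} | OUT={a*f, e*f}
  B6: | IN={} | OUT={}
  B7: | IN={} | OUT={f-b}
  B8: | IN={} | OUT={d*d}

Merge at B3: IN[B3] = OUT[B2] ∩ OUT[B5] = {e*f}

Answer: {e*f}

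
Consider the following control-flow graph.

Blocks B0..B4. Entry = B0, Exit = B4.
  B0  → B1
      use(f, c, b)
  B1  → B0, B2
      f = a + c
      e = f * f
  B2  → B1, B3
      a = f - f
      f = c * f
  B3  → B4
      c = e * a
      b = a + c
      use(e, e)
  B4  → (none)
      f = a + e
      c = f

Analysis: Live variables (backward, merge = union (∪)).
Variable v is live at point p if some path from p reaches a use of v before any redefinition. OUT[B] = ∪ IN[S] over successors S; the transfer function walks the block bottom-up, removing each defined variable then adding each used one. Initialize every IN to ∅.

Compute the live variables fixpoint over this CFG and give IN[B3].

Fixpoint table:
  B0:  IN={a, b, c, f}  OUT={a, b, c}
  B1:  IN={a, b, c}  OUT={a, b, c, e, f}
  B2:  IN={b, c, e, f}  OUT={a, b, c, e}
  B3:  IN={a, e}  OUT={a, e}
  B4:  IN={a, e}  OUT={}

Merge at B3: OUT[B3] = IN[B4] = {a, e}
Applying B3's transfer function to that OUT value gives IN[B3] (row B3 above).

Answer: {a, e}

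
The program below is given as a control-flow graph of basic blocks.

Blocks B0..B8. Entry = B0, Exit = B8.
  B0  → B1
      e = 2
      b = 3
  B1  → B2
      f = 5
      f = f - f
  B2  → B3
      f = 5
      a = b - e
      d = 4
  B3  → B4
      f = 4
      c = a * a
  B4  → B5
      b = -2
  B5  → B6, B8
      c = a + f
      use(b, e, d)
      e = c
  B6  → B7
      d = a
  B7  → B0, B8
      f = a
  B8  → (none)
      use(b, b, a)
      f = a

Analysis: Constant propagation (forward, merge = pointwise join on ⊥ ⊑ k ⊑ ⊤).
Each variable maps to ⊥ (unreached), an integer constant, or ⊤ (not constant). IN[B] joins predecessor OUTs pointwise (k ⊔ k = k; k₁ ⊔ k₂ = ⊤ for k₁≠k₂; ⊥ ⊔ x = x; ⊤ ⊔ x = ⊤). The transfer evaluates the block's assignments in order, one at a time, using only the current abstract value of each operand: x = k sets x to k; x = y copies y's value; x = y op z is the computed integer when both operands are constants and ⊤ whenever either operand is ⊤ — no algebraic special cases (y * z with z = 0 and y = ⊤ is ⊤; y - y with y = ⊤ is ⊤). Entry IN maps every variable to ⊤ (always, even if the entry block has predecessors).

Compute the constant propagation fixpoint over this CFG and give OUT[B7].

Answer: {a: 1, b: -2, c: 5, d: 1, e: 5, f: 1}

Trace:
Fixpoint table:
  B0:  IN=(all ⊤)  OUT={b:3, e:2; rest ⊤}
  B1:  IN={b:3, e:2; rest ⊤}  OUT={b:3, e:2, f:0; rest ⊤}
  B2:  IN={b:3, e:2, f:0; rest ⊤}  OUT={a:1, b:3, d:4, e:2, f:5; rest ⊤}
  B3:  IN={a:1, b:3, d:4, e:2, f:5; rest ⊤}  OUT={a:1, b:3, c:1, d:4, e:2, f:4; rest ⊤}
  B4:  IN={a:1, b:3, c:1, d:4, e:2, f:4; rest ⊤}  OUT={a:1, b:-2, c:1, d:4, e:2, f:4; rest ⊤}
  B5:  IN={a:1, b:-2, c:1, d:4, e:2, f:4; rest ⊤}  OUT={a:1, b:-2, c:5, d:4, e:5, f:4; rest ⊤}
  B6:  IN={a:1, b:-2, c:5, d:4, e:5, f:4; rest ⊤}  OUT={a:1, b:-2, c:5, d:1, e:5, f:4; rest ⊤}
  B7:  IN={a:1, b:-2, c:5, d:1, e:5, f:4; rest ⊤}  OUT={a:1, b:-2, c:5, d:1, e:5, f:1; rest ⊤}
  B8:  IN={a:1, b:-2, c:5, e:5; rest ⊤}  OUT={a:1, b:-2, c:5, e:5, f:1; rest ⊤}

Merge at B7: IN[B7] = OUT[B6] = {a: 1, b: -2, c: 5, d: 1, e: 5, f: 4}
Applying B7's transfer function to that IN value gives OUT[B7] (row B7 above).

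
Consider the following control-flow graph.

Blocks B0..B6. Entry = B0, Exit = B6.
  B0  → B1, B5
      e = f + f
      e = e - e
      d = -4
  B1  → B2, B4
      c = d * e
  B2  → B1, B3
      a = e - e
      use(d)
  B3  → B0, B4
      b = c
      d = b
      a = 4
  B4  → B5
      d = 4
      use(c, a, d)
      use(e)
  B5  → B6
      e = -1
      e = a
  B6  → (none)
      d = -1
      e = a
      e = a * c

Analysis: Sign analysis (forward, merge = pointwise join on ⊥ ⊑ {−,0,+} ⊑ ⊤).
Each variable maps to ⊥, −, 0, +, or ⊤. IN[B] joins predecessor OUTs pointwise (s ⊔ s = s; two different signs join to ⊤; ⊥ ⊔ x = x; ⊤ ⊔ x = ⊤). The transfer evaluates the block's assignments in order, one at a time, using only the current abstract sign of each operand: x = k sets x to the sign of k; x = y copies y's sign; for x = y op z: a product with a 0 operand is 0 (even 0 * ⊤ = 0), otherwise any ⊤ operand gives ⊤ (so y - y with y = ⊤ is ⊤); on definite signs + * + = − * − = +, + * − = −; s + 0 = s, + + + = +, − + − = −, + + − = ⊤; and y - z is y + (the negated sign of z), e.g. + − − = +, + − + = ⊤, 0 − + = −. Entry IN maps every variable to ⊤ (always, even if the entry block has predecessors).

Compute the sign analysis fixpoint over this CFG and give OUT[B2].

Answer: {a: ⊤, b: ⊤, c: ⊤, d: -, e: ⊤, f: ⊤}

Derivation:
Fixpoint table:
  B0:   IN=(all ⊤)   OUT={d:-; rest ⊤}
  B1:   IN={d:-; rest ⊤}   OUT={d:-; rest ⊤}
  B2:   IN={d:-; rest ⊤}   OUT={d:-; rest ⊤}
  B3:   IN={d:-; rest ⊤}   OUT={a:+; rest ⊤}
  B4:   IN=(all ⊤)   OUT={d:+; rest ⊤}
  B5:   IN=(all ⊤)   OUT=(all ⊤)
  B6:   IN=(all ⊤)   OUT={d:-; rest ⊤}

Merge at B2: IN[B2] = OUT[B1] = {a: ⊤, b: ⊤, c: ⊤, d: -, e: ⊤, f: ⊤}
Applying B2's transfer function to that IN value gives OUT[B2] (row B2 above).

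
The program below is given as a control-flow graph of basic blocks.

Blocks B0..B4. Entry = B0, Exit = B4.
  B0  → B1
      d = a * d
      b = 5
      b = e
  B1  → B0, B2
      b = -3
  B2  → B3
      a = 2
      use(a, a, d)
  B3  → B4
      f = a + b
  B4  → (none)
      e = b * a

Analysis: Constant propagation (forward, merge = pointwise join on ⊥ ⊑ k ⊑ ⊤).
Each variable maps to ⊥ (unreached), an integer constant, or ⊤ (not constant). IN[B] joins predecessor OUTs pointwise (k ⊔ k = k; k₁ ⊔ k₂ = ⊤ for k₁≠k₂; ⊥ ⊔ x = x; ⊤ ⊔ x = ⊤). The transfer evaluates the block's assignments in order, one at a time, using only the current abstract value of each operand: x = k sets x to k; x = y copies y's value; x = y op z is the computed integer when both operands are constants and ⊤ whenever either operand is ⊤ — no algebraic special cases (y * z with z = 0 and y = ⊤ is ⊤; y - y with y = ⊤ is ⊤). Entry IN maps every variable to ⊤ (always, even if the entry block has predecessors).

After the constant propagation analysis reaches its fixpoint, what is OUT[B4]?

Fixpoint table:
  B0: | IN=(all ⊤) | OUT=(all ⊤)
  B1: | IN=(all ⊤) | OUT={b:-3; rest ⊤}
  B2: | IN={b:-3; rest ⊤} | OUT={a:2, b:-3; rest ⊤}
  B3: | IN={a:2, b:-3; rest ⊤} | OUT={a:2, b:-3, f:-1; rest ⊤}
  B4: | IN={a:2, b:-3, f:-1; rest ⊤} | OUT={a:2, b:-3, e:-6, f:-1; rest ⊤}

Merge at B4: IN[B4] = OUT[B3] = {a: 2, b: -3, c: ⊤, d: ⊤, e: ⊤, f: -1}
Applying B4's transfer function to that IN value gives OUT[B4] (row B4 above).

Answer: {a: 2, b: -3, c: ⊤, d: ⊤, e: -6, f: -1}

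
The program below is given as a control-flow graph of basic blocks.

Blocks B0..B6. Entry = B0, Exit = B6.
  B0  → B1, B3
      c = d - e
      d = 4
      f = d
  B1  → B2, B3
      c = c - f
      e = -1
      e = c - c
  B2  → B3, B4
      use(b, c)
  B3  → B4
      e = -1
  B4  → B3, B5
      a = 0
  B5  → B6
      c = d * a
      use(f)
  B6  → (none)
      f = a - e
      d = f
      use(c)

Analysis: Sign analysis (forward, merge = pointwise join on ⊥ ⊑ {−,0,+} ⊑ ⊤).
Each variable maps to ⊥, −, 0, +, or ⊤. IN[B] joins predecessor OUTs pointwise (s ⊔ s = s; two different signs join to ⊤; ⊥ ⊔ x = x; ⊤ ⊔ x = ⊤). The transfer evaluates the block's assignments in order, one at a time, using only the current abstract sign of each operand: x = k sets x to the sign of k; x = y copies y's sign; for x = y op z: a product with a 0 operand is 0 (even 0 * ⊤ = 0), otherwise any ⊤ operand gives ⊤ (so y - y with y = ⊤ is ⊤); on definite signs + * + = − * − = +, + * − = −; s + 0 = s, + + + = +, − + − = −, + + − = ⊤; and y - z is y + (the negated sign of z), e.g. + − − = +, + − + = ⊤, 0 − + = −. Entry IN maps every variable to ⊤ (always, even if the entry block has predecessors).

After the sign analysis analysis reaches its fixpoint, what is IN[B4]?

Answer: {a: ⊤, b: ⊤, c: ⊤, d: +, e: ⊤, f: +}

Working:
Converged values:
  B0:  IN=(all ⊤)  OUT={d:+, f:+; rest ⊤}
  B1:  IN={d:+, f:+; rest ⊤}  OUT={d:+, f:+; rest ⊤}
  B2:  IN={d:+, f:+; rest ⊤}  OUT={d:+, f:+; rest ⊤}
  B3:  IN={d:+, f:+; rest ⊤}  OUT={d:+, e:-, f:+; rest ⊤}
  B4:  IN={d:+, f:+; rest ⊤}  OUT={a:0, d:+, f:+; rest ⊤}
  B5:  IN={a:0, d:+, f:+; rest ⊤}  OUT={a:0, c:0, d:+, f:+; rest ⊤}
  B6:  IN={a:0, c:0, d:+, f:+; rest ⊤}  OUT={a:0, c:0; rest ⊤}

Merge at B4: IN[B4] = OUT[B2] ⊔ OUT[B3] = {a: ⊤, b: ⊤, c: ⊤, d: +, e: ⊤, f: +}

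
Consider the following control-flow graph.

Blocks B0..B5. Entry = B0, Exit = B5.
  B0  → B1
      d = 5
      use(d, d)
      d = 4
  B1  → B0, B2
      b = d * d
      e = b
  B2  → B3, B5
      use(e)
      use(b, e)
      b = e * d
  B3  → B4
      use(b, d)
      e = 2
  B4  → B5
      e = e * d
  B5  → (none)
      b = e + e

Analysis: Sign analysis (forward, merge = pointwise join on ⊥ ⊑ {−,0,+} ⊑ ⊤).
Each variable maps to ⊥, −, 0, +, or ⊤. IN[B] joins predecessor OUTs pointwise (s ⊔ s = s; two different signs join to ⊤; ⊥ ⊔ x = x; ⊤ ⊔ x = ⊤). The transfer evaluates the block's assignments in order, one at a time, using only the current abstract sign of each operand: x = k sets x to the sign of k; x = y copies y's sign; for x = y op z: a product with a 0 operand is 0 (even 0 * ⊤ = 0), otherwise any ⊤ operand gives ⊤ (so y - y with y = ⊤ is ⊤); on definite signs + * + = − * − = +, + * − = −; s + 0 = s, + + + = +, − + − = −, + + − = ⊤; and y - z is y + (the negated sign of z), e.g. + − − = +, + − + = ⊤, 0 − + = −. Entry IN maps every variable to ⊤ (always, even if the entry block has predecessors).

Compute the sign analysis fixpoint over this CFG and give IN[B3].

Answer: {a: ⊤, b: +, c: ⊤, d: +, e: +, f: ⊤}

Derivation:
Fixpoint table:
  B0:   IN=(all ⊤)   OUT={d:+; rest ⊤}
  B1:   IN={d:+; rest ⊤}   OUT={b:+, d:+, e:+; rest ⊤}
  B2:   IN={b:+, d:+, e:+; rest ⊤}   OUT={b:+, d:+, e:+; rest ⊤}
  B3:   IN={b:+, d:+, e:+; rest ⊤}   OUT={b:+, d:+, e:+; rest ⊤}
  B4:   IN={b:+, d:+, e:+; rest ⊤}   OUT={b:+, d:+, e:+; rest ⊤}
  B5:   IN={b:+, d:+, e:+; rest ⊤}   OUT={b:+, d:+, e:+; rest ⊤}

Merge at B3: IN[B3] = OUT[B2] = {a: ⊤, b: +, c: ⊤, d: +, e: +, f: ⊤}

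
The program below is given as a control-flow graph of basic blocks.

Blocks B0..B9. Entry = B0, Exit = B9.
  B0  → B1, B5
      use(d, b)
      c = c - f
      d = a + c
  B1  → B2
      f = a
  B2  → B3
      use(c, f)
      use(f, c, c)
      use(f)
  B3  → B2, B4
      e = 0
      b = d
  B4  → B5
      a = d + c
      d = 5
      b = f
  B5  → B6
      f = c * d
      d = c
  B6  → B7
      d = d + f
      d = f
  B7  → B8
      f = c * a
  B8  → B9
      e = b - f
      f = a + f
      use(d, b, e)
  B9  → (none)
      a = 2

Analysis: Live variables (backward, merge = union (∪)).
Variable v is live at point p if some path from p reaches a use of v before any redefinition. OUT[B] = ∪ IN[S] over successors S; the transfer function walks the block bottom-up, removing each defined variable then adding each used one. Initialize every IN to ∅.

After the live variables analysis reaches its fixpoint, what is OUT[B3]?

Per-block solution:
  B0:  IN={a, b, c, d, f}  OUT={a, b, c, d}
  B1:  IN={a, c, d}  OUT={c, d, f}
  B2:  IN={c, d, f}  OUT={c, d, f}
  B3:  IN={c, d, f}  OUT={c, d, f}
  B4:  IN={c, d, f}  OUT={a, b, c, d}
  B5:  IN={a, b, c, d}  OUT={a, b, c, d, f}
  B6:  IN={a, b, c, d, f}  OUT={a, b, c, d}
  B7:  IN={a, b, c, d}  OUT={a, b, d, f}
  B8:  IN={a, b, d, f}  OUT={}
  B9:  IN={}  OUT={}

Merge at B3: OUT[B3] = IN[B2] ⊔ IN[B4] = {c, d, f}

Answer: {c, d, f}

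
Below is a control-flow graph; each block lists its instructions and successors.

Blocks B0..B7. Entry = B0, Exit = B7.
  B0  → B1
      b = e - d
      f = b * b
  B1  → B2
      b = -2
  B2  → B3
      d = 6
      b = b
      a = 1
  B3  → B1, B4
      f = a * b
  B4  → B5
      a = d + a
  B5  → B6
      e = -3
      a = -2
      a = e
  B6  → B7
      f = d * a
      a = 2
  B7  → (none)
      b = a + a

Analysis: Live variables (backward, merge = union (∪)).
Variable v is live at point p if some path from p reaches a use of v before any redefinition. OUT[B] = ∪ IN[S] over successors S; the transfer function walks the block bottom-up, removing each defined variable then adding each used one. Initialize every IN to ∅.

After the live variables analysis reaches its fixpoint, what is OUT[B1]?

Per-block solution:
  B0:  IN={d, e}  OUT={}
  B1:  IN={}  OUT={b}
  B2:  IN={b}  OUT={a, b, d}
  B3:  IN={a, b, d}  OUT={a, d}
  B4:  IN={a, d}  OUT={d}
  B5:  IN={d}  OUT={a, d}
  B6:  IN={a, d}  OUT={a}
  B7:  IN={a}  OUT={}

Merge at B1: OUT[B1] = IN[B2] = {b}

Answer: {b}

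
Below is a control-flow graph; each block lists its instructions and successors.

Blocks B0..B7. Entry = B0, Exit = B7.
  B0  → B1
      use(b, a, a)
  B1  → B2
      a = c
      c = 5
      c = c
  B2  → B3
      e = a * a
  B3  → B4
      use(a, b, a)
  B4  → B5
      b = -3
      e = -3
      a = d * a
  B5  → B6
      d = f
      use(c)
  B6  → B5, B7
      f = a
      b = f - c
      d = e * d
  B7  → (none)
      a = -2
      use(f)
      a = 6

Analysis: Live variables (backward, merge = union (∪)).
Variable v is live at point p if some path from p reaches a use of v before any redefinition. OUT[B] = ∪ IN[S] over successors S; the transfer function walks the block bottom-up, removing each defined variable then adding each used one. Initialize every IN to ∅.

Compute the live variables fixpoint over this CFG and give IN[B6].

Answer: {a, c, d, e}

Trace:
Fixpoint table:
  B0:  IN={a, b, c, d, f}  OUT={b, c, d, f}
  B1:  IN={b, c, d, f}  OUT={a, b, c, d, f}
  B2:  IN={a, b, c, d, f}  OUT={a, b, c, d, f}
  B3:  IN={a, b, c, d, f}  OUT={a, c, d, f}
  B4:  IN={a, c, d, f}  OUT={a, c, e, f}
  B5:  IN={a, c, e, f}  OUT={a, c, d, e}
  B6:  IN={a, c, d, e}  OUT={a, c, e, f}
  B7:  IN={f}  OUT={}

Merge at B6: OUT[B6] = IN[B5] ⊔ IN[B7] = {a, c, e, f}
Applying B6's transfer function to that OUT value gives IN[B6] (row B6 above).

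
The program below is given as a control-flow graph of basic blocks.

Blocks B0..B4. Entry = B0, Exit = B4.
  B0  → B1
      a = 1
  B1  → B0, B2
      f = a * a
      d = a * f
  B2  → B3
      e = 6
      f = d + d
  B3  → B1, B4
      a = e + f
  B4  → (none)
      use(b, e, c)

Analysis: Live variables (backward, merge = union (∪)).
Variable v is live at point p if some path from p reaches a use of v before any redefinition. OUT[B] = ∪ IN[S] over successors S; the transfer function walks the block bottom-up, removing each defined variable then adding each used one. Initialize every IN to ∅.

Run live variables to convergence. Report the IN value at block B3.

Converged values:
  B0:   IN={b, c}   OUT={a, b, c}
  B1:   IN={a, b, c}   OUT={b, c, d}
  B2:   IN={b, c, d}   OUT={b, c, e, f}
  B3:   IN={b, c, e, f}   OUT={a, b, c, e}
  B4:   IN={b, c, e}   OUT={}

Merge at B3: OUT[B3] = IN[B1] ⊔ IN[B4] = {a, b, c, e}
Applying B3's transfer function to that OUT value gives IN[B3] (row B3 above).

Answer: {b, c, e, f}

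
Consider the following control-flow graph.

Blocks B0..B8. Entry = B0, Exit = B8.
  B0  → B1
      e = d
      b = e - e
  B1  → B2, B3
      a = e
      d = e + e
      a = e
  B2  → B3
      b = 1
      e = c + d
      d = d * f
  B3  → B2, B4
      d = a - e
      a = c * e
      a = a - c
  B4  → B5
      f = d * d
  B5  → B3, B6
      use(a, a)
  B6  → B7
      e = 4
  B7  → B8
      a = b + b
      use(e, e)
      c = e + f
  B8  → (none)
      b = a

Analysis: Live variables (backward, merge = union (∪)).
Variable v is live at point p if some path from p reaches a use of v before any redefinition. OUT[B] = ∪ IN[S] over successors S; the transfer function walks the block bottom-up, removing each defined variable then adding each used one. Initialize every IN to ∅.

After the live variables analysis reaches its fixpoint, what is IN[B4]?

Fixpoint table:
  B0:   IN={c, d, f}   OUT={b, c, e, f}
  B1:   IN={b, c, e, f}   OUT={a, b, c, d, e, f}
  B2:   IN={a, c, d, f}   OUT={a, b, c, e, f}
  B3:   IN={a, b, c, e, f}   OUT={a, b, c, d, e, f}
  B4:   IN={a, b, c, d, e}   OUT={a, b, c, e, f}
  B5:   IN={a, b, c, e, f}   OUT={a, b, c, e, f}
  B6:   IN={b, f}   OUT={b, e, f}
  B7:   IN={b, e, f}   OUT={a}
  B8:   IN={a}   OUT={}

Merge at B4: OUT[B4] = IN[B5] = {a, b, c, e, f}
Applying B4's transfer function to that OUT value gives IN[B4] (row B4 above).

Answer: {a, b, c, d, e}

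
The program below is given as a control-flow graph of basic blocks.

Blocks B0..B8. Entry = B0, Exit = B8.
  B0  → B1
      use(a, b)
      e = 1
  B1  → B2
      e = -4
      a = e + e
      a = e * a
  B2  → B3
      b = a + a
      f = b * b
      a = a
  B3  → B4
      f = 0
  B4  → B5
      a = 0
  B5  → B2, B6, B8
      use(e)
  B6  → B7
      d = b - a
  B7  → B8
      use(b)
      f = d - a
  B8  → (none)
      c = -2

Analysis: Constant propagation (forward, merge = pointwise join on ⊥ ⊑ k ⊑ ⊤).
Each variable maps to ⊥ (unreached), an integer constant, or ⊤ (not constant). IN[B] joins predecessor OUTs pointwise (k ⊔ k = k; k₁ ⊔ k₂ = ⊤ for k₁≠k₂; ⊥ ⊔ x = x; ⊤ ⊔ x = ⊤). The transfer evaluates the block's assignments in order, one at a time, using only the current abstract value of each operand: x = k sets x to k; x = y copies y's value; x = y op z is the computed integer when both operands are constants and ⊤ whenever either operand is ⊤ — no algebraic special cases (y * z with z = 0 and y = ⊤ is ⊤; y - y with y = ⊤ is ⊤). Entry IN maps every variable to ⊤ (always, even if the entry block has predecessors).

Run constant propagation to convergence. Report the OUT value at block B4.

Fixpoint table:
  B0: | IN=(all ⊤) | OUT={e:1; rest ⊤}
  B1: | IN={e:1; rest ⊤} | OUT={a:32, e:-4; rest ⊤}
  B2: | IN={e:-4; rest ⊤} | OUT={e:-4; rest ⊤}
  B3: | IN={e:-4; rest ⊤} | OUT={e:-4, f:0; rest ⊤}
  B4: | IN={e:-4, f:0; rest ⊤} | OUT={a:0, e:-4, f:0; rest ⊤}
  B5: | IN={a:0, e:-4, f:0; rest ⊤} | OUT={a:0, e:-4, f:0; rest ⊤}
  B6: | IN={a:0, e:-4, f:0; rest ⊤} | OUT={a:0, e:-4, f:0; rest ⊤}
  B7: | IN={a:0, e:-4, f:0; rest ⊤} | OUT={a:0, e:-4; rest ⊤}
  B8: | IN={a:0, e:-4; rest ⊤} | OUT={a:0, c:-2, e:-4; rest ⊤}

Merge at B4: IN[B4] = OUT[B3] = {a: ⊤, b: ⊤, c: ⊤, d: ⊤, e: -4, f: 0}
Applying B4's transfer function to that IN value gives OUT[B4] (row B4 above).

Answer: {a: 0, b: ⊤, c: ⊤, d: ⊤, e: -4, f: 0}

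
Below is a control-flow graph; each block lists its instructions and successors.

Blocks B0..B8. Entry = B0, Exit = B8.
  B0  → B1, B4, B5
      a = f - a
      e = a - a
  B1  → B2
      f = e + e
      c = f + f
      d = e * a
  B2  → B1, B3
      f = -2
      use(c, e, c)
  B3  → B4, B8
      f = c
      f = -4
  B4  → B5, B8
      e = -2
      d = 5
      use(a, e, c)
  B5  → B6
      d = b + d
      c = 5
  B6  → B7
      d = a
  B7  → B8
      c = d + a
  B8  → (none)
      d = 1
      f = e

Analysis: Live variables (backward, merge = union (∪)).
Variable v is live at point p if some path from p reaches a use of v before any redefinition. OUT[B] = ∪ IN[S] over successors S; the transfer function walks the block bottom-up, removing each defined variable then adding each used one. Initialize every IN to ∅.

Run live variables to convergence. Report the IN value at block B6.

Per-block solution:
  B0: | IN={a, b, c, d, f} | OUT={a, b, c, d, e}
  B1: | IN={a, b, e} | OUT={a, b, c, e}
  B2: | IN={a, b, c, e} | OUT={a, b, c, e}
  B3: | IN={a, b, c, e} | OUT={a, b, c, e}
  B4: | IN={a, b, c} | OUT={a, b, d, e}
  B5: | IN={a, b, d, e} | OUT={a, e}
  B6: | IN={a, e} | OUT={a, d, e}
  B7: | IN={a, d, e} | OUT={e}
  B8: | IN={e} | OUT={}

Merge at B6: OUT[B6] = IN[B7] = {a, d, e}
Applying B6's transfer function to that OUT value gives IN[B6] (row B6 above).

Answer: {a, e}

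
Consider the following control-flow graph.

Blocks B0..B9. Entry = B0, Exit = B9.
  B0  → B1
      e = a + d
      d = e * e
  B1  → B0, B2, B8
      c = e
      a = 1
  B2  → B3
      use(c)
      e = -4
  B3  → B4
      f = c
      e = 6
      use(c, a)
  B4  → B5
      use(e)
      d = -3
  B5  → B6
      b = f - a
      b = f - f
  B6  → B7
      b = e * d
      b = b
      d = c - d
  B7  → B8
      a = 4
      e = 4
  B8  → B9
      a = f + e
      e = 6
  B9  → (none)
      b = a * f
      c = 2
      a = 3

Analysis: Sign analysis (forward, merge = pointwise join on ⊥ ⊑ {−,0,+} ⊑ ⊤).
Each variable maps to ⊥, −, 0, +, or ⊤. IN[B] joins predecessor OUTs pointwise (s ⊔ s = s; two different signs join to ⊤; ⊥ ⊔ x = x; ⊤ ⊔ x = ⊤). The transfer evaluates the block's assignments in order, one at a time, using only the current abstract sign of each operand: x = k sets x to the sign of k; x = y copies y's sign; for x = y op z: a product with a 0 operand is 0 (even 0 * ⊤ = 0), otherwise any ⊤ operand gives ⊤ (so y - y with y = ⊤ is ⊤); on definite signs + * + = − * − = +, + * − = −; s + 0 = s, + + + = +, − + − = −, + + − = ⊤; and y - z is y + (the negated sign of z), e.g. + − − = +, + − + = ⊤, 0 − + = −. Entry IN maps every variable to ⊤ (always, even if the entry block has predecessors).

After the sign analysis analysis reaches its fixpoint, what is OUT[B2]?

Converged values:
  B0:  IN=(all ⊤)  OUT=(all ⊤)
  B1:  IN=(all ⊤)  OUT={a:+; rest ⊤}
  B2:  IN={a:+; rest ⊤}  OUT={a:+, e:-; rest ⊤}
  B3:  IN={a:+, e:-; rest ⊤}  OUT={a:+, e:+; rest ⊤}
  B4:  IN={a:+, e:+; rest ⊤}  OUT={a:+, d:-, e:+; rest ⊤}
  B5:  IN={a:+, d:-, e:+; rest ⊤}  OUT={a:+, d:-, e:+; rest ⊤}
  B6:  IN={a:+, d:-, e:+; rest ⊤}  OUT={a:+, b:-, e:+; rest ⊤}
  B7:  IN={a:+, b:-, e:+; rest ⊤}  OUT={a:+, b:-, e:+; rest ⊤}
  B8:  IN={a:+; rest ⊤}  OUT={e:+; rest ⊤}
  B9:  IN={e:+; rest ⊤}  OUT={a:+, c:+, e:+; rest ⊤}

Merge at B2: IN[B2] = OUT[B1] = {a: +, b: ⊤, c: ⊤, d: ⊤, e: ⊤, f: ⊤}
Applying B2's transfer function to that IN value gives OUT[B2] (row B2 above).

Answer: {a: +, b: ⊤, c: ⊤, d: ⊤, e: -, f: ⊤}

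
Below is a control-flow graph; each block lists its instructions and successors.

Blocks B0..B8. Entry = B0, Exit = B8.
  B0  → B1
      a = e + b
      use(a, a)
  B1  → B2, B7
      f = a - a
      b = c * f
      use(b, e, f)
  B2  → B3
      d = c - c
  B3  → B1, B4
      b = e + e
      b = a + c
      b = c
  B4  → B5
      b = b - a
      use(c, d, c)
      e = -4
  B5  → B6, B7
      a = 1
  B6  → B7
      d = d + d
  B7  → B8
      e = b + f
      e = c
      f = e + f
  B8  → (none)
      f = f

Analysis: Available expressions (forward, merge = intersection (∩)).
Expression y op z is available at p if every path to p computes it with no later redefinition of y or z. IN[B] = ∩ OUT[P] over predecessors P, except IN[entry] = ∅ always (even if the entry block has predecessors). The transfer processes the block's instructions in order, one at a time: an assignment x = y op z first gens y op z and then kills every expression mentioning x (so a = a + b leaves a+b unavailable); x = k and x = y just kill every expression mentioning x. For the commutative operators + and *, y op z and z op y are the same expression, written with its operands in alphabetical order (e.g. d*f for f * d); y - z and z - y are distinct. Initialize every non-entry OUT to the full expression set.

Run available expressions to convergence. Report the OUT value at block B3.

Answer: {a+c, a-a, c*f, c-c, e+e}

Derivation:
Per-block solution:
  B0:  IN={}  OUT={b+e}
  B1:  IN={}  OUT={a-a, c*f}
  B2:  IN={a-a, c*f}  OUT={a-a, c*f, c-c}
  B3:  IN={a-a, c*f, c-c}  OUT={a+c, a-a, c*f, c-c, e+e}
  B4:  IN={a+c, a-a, c*f, c-c, e+e}  OUT={a+c, a-a, c*f, c-c}
  B5:  IN={a+c, a-a, c*f, c-c}  OUT={c*f, c-c}
  B6:  IN={c*f, c-c}  OUT={c*f, c-c}
  B7:  IN={c*f}  OUT={}
  B8:  IN={}  OUT={}

Merge at B3: IN[B3] = OUT[B2] = {a-a, c*f, c-c}
Applying B3's transfer function to that IN value gives OUT[B3] (row B3 above).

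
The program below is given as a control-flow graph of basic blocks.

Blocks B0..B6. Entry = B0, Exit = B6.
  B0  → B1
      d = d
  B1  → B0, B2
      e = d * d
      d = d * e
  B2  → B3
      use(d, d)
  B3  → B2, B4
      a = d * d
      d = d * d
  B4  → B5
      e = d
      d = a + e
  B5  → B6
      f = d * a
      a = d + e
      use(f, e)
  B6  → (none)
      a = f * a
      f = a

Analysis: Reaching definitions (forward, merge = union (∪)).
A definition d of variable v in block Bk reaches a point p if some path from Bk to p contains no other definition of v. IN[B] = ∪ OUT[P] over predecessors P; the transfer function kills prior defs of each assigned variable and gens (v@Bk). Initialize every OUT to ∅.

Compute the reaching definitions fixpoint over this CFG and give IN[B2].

Per-block solution:
  B0:  IN={d@B1, e@B1}  OUT={d@B0, e@B1}
  B1:  IN={d@B0, e@B1}  OUT={d@B1, e@B1}
  B2:  IN={a@B3, d@B1, d@B3, e@B1}  OUT={a@B3, d@B1, d@B3, e@B1}
  B3:  IN={a@B3, d@B1, d@B3, e@B1}  OUT={a@B3, d@B3, e@B1}
  B4:  IN={a@B3, d@B3, e@B1}  OUT={a@B3, d@B4, e@B4}
  B5:  IN={a@B3, d@B4, e@B4}  OUT={a@B5, d@B4, e@B4, f@B5}
  B6:  IN={a@B5, d@B4, e@B4, f@B5}  OUT={a@B6, d@B4, e@B4, f@B6}

Merge at B2: IN[B2] = OUT[B1] ⊔ OUT[B3] = {a@B3, d@B1, d@B3, e@B1}

Answer: {a@B3, d@B1, d@B3, e@B1}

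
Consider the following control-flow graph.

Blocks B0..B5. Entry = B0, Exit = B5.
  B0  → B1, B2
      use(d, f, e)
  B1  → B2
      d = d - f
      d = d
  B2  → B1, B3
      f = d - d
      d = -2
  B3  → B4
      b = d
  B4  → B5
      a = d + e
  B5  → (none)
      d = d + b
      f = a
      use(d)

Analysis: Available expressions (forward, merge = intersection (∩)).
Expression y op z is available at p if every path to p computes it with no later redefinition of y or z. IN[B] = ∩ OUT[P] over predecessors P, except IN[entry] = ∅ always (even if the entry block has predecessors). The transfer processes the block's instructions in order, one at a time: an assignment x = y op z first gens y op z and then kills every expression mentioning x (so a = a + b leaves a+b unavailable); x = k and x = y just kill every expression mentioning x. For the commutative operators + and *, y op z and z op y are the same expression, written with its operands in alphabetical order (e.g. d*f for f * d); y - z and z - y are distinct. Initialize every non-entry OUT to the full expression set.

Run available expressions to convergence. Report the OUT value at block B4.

Per-block solution:
  B0:  IN={}  OUT={}
  B1:  IN={}  OUT={}
  B2:  IN={}  OUT={}
  B3:  IN={}  OUT={}
  B4:  IN={}  OUT={d+e}
  B5:  IN={d+e}  OUT={}

Merge at B4: IN[B4] = OUT[B3] = {}
Applying B4's transfer function to that IN value gives OUT[B4] (row B4 above).

Answer: {d+e}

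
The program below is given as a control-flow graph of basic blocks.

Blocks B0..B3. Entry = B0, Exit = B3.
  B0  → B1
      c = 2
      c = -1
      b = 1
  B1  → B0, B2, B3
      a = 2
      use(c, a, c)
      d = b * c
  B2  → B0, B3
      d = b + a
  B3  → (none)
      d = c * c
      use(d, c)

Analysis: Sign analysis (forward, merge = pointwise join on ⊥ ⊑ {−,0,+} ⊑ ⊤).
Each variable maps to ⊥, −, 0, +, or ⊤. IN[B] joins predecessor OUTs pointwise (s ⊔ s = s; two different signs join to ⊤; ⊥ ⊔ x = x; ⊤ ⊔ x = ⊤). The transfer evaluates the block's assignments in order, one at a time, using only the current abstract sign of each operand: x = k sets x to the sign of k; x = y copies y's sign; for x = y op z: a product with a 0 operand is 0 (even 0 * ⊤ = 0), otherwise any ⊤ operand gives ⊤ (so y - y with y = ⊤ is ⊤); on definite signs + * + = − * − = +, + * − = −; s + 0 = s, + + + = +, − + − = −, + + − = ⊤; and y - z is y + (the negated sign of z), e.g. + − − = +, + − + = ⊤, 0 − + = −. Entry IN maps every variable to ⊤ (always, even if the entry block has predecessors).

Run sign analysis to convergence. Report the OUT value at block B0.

Answer: {a: ⊤, b: +, c: -, d: ⊤, e: ⊤, f: ⊤}

Derivation:
Converged values:
  B0:  IN=(all ⊤)  OUT={b:+, c:-; rest ⊤}
  B1:  IN={b:+, c:-; rest ⊤}  OUT={a:+, b:+, c:-, d:-; rest ⊤}
  B2:  IN={a:+, b:+, c:-, d:-; rest ⊤}  OUT={a:+, b:+, c:-, d:+; rest ⊤}
  B3:  IN={a:+, b:+, c:-; rest ⊤}  OUT={a:+, b:+, c:-, d:+; rest ⊤}

Merge at B0 (entry node, so the boundary value (all ⊤) is joined with the incoming edge(s)): IN[B0] = (all ⊤) ⊔ OUT[B1] ⊔ OUT[B2] = {a: ⊤, b: ⊤, c: ⊤, d: ⊤, e: ⊤, f: ⊤}
Applying B0's transfer function to that IN value gives OUT[B0] (row B0 above).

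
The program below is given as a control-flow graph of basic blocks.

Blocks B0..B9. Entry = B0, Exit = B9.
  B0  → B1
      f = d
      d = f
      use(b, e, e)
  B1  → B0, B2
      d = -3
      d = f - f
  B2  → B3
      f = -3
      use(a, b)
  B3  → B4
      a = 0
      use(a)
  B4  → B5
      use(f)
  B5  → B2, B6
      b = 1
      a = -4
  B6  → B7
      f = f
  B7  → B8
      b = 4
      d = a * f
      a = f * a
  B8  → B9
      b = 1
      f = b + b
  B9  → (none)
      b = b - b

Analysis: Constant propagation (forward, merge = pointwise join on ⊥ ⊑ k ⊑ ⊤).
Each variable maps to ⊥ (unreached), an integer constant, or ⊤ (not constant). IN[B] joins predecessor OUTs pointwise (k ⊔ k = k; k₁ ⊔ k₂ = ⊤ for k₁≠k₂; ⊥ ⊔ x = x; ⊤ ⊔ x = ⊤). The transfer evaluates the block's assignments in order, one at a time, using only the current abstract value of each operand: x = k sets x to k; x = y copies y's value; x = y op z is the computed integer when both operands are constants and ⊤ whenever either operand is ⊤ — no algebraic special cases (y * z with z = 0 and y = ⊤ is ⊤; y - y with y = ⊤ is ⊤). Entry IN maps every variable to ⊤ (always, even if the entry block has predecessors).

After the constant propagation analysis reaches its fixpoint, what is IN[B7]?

Per-block solution:
  B0:   IN=(all ⊤)   OUT=(all ⊤)
  B1:   IN=(all ⊤)   OUT=(all ⊤)
  B2:   IN=(all ⊤)   OUT={f:-3; rest ⊤}
  B3:   IN={f:-3; rest ⊤}   OUT={a:0, f:-3; rest ⊤}
  B4:   IN={a:0, f:-3; rest ⊤}   OUT={a:0, f:-3; rest ⊤}
  B5:   IN={a:0, f:-3; rest ⊤}   OUT={a:-4, b:1, f:-3; rest ⊤}
  B6:   IN={a:-4, b:1, f:-3; rest ⊤}   OUT={a:-4, b:1, f:-3; rest ⊤}
  B7:   IN={a:-4, b:1, f:-3; rest ⊤}   OUT={a:12, b:4, d:12, f:-3; rest ⊤}
  B8:   IN={a:12, b:4, d:12, f:-3; rest ⊤}   OUT={a:12, b:1, d:12, f:2; rest ⊤}
  B9:   IN={a:12, b:1, d:12, f:2; rest ⊤}   OUT={a:12, b:0, d:12, f:2; rest ⊤}

Merge at B7: IN[B7] = OUT[B6] = {a: -4, b: 1, c: ⊤, d: ⊤, e: ⊤, f: -3}

Answer: {a: -4, b: 1, c: ⊤, d: ⊤, e: ⊤, f: -3}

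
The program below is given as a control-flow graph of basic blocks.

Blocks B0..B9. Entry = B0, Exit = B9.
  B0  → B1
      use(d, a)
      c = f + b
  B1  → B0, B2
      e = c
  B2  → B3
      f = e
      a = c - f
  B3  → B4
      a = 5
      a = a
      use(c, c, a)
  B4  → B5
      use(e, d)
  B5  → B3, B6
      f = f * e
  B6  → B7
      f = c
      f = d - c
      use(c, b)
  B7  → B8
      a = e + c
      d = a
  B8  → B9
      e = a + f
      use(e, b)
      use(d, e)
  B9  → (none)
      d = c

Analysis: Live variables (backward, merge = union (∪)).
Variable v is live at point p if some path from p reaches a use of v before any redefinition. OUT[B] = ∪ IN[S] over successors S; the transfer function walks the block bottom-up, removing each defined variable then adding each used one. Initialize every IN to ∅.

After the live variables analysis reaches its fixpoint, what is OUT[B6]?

Answer: {b, c, e, f}

Working:
Per-block solution:
  B0:   IN={a, b, d, f}   OUT={a, b, c, d, f}
  B1:   IN={a, b, c, d, f}   OUT={a, b, c, d, e, f}
  B2:   IN={b, c, d, e}   OUT={b, c, d, e, f}
  B3:   IN={b, c, d, e, f}   OUT={b, c, d, e, f}
  B4:   IN={b, c, d, e, f}   OUT={b, c, d, e, f}
  B5:   IN={b, c, d, e, f}   OUT={b, c, d, e, f}
  B6:   IN={b, c, d, e}   OUT={b, c, e, f}
  B7:   IN={b, c, e, f}   OUT={a, b, c, d, f}
  B8:   IN={a, b, c, d, f}   OUT={c}
  B9:   IN={c}   OUT={}

Merge at B6: OUT[B6] = IN[B7] = {b, c, e, f}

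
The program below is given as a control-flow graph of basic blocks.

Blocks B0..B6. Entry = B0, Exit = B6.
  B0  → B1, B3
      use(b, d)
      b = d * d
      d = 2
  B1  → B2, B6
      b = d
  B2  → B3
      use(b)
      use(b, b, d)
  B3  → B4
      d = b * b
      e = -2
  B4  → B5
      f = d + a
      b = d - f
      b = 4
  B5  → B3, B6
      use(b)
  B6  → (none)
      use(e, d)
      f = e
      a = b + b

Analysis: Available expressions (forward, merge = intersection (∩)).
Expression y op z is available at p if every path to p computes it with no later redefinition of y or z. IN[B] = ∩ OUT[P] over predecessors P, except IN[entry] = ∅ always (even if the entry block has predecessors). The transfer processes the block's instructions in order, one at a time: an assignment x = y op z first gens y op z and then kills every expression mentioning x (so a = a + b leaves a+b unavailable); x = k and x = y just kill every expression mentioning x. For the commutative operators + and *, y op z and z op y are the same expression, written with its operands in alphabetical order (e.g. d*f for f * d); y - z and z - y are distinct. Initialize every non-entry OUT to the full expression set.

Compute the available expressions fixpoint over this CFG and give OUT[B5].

Fixpoint table:
  B0:  IN={}  OUT={}
  B1:  IN={}  OUT={}
  B2:  IN={}  OUT={}
  B3:  IN={}  OUT={b*b}
  B4:  IN={b*b}  OUT={a+d, d-f}
  B5:  IN={a+d, d-f}  OUT={a+d, d-f}
  B6:  IN={}  OUT={b+b}

Merge at B5: IN[B5] = OUT[B4] = {a+d, d-f}
Applying B5's transfer function to that IN value gives OUT[B5] (row B5 above).

Answer: {a+d, d-f}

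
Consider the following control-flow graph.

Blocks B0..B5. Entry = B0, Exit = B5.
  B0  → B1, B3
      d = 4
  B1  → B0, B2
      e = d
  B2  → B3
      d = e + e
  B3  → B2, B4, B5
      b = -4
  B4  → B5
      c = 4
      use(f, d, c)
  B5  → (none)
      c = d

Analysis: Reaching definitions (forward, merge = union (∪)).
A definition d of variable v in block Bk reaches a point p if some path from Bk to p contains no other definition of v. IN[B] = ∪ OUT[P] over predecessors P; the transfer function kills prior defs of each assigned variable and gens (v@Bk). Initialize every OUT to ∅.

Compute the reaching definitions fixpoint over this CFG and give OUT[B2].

Answer: {b@B3, d@B2, e@B1}

Derivation:
Fixpoint table:
  B0:  IN={d@B0, e@B1}  OUT={d@B0, e@B1}
  B1:  IN={d@B0, e@B1}  OUT={d@B0, e@B1}
  B2:  IN={b@B3, d@B0, d@B2, e@B1}  OUT={b@B3, d@B2, e@B1}
  B3:  IN={b@B3, d@B0, d@B2, e@B1}  OUT={b@B3, d@B0, d@B2, e@B1}
  B4:  IN={b@B3, d@B0, d@B2, e@B1}  OUT={b@B3, c@B4, d@B0, d@B2, e@B1}
  B5:  IN={b@B3, c@B4, d@B0, d@B2, e@B1}  OUT={b@B3, c@B5, d@B0, d@B2, e@B1}

Merge at B2: IN[B2] = OUT[B1] ⊔ OUT[B3] = {b@B3, d@B0, d@B2, e@B1}
Applying B2's transfer function to that IN value gives OUT[B2] (row B2 above).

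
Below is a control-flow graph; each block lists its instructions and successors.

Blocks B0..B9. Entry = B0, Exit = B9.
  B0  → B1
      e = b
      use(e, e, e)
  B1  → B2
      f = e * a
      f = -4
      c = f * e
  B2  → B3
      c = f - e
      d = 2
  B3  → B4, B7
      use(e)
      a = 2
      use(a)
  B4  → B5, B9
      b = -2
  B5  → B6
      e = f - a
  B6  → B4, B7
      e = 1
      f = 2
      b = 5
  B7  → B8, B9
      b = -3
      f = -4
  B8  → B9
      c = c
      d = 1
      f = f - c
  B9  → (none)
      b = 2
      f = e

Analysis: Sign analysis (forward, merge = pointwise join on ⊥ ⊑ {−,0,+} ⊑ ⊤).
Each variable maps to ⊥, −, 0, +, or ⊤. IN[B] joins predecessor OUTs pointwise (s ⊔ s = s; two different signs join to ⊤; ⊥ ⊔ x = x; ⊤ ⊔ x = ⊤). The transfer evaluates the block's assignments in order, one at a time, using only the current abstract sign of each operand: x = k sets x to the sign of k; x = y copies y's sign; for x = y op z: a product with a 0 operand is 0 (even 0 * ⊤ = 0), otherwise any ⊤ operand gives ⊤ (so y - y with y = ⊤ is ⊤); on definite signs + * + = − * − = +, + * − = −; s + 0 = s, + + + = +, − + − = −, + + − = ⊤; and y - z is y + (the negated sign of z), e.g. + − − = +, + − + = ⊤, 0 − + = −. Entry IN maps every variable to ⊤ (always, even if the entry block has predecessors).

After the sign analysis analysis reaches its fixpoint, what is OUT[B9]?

Fixpoint table:
  B0:  IN=(all ⊤)  OUT=(all ⊤)
  B1:  IN=(all ⊤)  OUT={f:-; rest ⊤}
  B2:  IN={f:-; rest ⊤}  OUT={d:+, f:-; rest ⊤}
  B3:  IN={d:+, f:-; rest ⊤}  OUT={a:+, d:+, f:-; rest ⊤}
  B4:  IN={a:+, d:+; rest ⊤}  OUT={a:+, b:-, d:+; rest ⊤}
  B5:  IN={a:+, b:-, d:+; rest ⊤}  OUT={a:+, b:-, d:+; rest ⊤}
  B6:  IN={a:+, b:-, d:+; rest ⊤}  OUT={a:+, b:+, d:+, e:+, f:+; rest ⊤}
  B7:  IN={a:+, d:+; rest ⊤}  OUT={a:+, b:-, d:+, f:-; rest ⊤}
  B8:  IN={a:+, b:-, d:+, f:-; rest ⊤}  OUT={a:+, b:-, d:+; rest ⊤}
  B9:  IN={a:+, b:-, d:+; rest ⊤}  OUT={a:+, b:+, d:+; rest ⊤}

Merge at B9: IN[B9] = OUT[B4] ⊔ OUT[B7] ⊔ OUT[B8] = {a: +, b: -, c: ⊤, d: +, e: ⊤, f: ⊤}
Applying B9's transfer function to that IN value gives OUT[B9] (row B9 above).

Answer: {a: +, b: +, c: ⊤, d: +, e: ⊤, f: ⊤}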